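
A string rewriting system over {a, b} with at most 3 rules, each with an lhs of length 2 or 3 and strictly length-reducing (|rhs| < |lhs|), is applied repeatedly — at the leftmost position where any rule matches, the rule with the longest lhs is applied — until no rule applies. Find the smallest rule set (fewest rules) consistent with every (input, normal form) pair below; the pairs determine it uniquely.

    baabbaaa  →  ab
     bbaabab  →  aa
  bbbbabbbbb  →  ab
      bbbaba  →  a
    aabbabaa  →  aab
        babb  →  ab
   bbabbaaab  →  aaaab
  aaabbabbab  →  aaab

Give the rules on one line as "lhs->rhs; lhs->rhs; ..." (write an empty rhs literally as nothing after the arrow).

  | baabbaaa => babbaaa => bbbaaa => abaaa => abaa => aba => ab
  | bbaabab => aaabab => aaabb => aa
  | bbbbabbbbb => abbabbbbb => abbbbb => bbb => ab
  | bbbaba => ababa => abba => a

abb->; ba->b; bb->a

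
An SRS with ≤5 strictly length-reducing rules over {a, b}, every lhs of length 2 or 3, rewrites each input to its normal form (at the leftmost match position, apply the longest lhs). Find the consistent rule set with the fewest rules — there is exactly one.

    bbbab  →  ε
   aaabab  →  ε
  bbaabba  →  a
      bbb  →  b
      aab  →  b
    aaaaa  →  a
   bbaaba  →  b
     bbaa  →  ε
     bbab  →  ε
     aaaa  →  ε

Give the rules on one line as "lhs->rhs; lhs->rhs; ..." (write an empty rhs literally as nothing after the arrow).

aa->; ab->; ba->b; bb->

  | bbbab => bab => bb => ε
  | aaabab => abab => ab => ε
  | bbaabba => aabba => bba => a
  | bbb => b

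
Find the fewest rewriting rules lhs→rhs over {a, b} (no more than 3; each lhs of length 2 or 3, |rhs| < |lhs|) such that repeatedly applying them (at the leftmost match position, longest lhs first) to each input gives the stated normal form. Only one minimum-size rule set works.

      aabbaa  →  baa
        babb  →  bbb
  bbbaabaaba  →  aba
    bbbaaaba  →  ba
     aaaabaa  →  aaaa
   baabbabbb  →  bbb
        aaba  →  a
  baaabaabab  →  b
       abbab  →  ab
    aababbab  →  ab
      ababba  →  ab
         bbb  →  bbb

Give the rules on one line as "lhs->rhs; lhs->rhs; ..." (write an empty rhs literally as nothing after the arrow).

aab->; bab->bb; bba->

  | aabbaa => baa
  | babb => bbb
  | bbbaabaaba => babaaba => bbaaba => aba
  | bbbaaaba => baaba => ba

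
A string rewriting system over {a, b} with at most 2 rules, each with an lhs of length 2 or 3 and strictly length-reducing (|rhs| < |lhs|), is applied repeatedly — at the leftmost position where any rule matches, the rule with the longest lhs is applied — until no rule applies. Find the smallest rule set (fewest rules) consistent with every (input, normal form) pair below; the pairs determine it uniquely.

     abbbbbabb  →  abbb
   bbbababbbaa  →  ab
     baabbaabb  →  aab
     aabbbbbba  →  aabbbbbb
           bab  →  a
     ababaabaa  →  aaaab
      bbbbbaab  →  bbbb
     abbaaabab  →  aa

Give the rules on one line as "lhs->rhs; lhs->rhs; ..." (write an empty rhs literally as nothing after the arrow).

ba->b; bab->a

  | abbbbbabb => abbbbab => abbba => abbb
  | bbbababbbaa => bbaabbbaa => bbabbbaa => babbaa => abaa => aba => ab
  | baabbaabb => babbaabb => abaabb => ababb => aab
  | aabbbbbba => aabbbbbb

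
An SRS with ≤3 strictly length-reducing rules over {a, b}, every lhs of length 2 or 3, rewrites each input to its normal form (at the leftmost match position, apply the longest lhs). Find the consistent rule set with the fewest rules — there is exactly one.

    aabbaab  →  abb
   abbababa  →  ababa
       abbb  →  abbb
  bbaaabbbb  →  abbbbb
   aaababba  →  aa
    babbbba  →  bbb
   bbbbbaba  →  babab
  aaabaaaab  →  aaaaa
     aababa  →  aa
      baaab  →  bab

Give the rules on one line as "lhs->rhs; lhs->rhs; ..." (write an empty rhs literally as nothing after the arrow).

  | aabbaab => abaab => abb
  | abbababa => aabbaba => ababa
  | abbb
  | bbaaabbbb => abaabbbb => abbbbb

aab->a; baa->b; bba->ab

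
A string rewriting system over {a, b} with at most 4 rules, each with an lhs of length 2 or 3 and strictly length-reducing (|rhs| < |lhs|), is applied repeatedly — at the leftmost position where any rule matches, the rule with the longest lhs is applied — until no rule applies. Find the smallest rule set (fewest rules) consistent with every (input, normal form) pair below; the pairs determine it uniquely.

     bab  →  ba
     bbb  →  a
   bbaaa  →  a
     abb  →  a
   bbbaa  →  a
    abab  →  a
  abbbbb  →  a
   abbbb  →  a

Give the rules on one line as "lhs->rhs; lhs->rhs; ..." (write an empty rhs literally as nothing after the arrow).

aa->a; ab->a; bb->a

  | bab => ba
  | bbb => ab => a
  | bbaaa => aaaa => aaa => aa => a
  | abb => ab => a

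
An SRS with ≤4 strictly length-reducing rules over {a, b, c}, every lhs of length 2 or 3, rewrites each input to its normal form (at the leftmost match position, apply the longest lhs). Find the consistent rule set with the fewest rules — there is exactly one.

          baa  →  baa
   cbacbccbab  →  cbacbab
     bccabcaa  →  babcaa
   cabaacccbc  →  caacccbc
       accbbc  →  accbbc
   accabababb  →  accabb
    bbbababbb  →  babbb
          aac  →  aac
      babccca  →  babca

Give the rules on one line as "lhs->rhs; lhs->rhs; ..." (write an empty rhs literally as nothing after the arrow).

  | baa
  | cbacbccbab => cbacbbab => cbacbab
  | bccabcaa => babcaa
  | cabaacccbc => caacccbc

aba->a; bba->ba; bcc->b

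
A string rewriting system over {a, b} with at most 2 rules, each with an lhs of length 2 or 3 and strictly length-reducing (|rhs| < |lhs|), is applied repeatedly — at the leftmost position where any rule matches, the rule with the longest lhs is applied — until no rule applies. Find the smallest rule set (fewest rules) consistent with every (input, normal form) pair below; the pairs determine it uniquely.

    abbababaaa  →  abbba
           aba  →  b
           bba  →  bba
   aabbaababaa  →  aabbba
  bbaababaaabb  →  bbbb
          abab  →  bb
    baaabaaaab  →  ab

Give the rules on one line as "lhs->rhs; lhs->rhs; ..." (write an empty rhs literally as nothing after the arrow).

  | abbababaaa => abbbbaaa => abbba
  | aba => b
  | bba
  | aabbaababaa => aabbabaa => aabbba

aba->b; baa->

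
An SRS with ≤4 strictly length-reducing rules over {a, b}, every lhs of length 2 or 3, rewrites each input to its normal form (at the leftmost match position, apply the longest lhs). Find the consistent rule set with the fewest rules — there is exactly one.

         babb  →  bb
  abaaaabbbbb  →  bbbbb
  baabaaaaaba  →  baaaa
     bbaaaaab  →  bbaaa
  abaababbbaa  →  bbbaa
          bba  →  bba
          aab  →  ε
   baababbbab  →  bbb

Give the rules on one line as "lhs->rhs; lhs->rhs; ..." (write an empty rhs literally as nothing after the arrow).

  | babb => bb
  | abaaaabbbbb => abaaabbbbb => abaabbbbb => ababbbbb => abbbbbb => bbbbb
  | baabaaaaaba => baaaaaba => baaaa
  | bbaaaaab => bbaaa

aab->; ab->; aba->ab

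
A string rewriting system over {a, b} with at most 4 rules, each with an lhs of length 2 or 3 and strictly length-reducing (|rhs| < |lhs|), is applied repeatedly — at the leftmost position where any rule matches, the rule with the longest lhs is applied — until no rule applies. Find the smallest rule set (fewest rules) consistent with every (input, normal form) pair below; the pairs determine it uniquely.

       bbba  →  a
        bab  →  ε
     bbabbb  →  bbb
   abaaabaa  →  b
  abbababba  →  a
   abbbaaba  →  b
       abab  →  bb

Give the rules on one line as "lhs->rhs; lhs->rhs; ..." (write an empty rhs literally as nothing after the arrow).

  | bbba => bba => ba => a
  | bab => ε
  | bbabbb => bbb
  | abaaabaa => baabaa => aabaa => aba => b

ab->b; aba->b; ba->a; bab->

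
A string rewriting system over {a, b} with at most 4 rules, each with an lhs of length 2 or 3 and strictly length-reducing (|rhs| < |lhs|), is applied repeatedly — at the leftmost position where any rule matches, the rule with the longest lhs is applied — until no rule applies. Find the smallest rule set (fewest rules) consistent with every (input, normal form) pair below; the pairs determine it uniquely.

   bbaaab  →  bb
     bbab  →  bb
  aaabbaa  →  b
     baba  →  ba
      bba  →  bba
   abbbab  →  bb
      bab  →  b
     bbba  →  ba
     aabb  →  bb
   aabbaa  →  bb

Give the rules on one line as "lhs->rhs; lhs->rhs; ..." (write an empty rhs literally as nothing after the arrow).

  | bbaaab => bbab => bb
  | bbab => bb
  | aaabbaa => abbaa => baa => b
  | baba => ba

aa->; ab->; bbb->b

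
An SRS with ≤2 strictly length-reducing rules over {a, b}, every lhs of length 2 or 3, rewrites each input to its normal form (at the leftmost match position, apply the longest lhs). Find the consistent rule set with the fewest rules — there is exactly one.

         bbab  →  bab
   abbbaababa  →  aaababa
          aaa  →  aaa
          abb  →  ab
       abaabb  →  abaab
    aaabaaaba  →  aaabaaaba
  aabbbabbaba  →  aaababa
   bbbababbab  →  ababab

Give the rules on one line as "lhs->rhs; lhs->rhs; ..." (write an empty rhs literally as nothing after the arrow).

  | bbab => bab
  | abbbaababa => aaababa
  | aaa
  | abb => ab

bb->b; bbb->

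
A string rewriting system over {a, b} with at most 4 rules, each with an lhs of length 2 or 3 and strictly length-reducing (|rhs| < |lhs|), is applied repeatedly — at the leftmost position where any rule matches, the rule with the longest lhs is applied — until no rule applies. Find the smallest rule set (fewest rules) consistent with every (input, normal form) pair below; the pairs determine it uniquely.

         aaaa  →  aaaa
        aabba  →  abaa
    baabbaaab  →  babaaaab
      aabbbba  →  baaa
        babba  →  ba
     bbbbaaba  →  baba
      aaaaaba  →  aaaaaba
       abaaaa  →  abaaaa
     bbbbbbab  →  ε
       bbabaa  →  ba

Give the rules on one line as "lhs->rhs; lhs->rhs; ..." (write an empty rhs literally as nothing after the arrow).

  | aaaa
  | aabba => abaa
  | baabbaaab => babaaaab
  | aabbbba => ababba => abbaa => baaa

abb->ba; bb->; bba->b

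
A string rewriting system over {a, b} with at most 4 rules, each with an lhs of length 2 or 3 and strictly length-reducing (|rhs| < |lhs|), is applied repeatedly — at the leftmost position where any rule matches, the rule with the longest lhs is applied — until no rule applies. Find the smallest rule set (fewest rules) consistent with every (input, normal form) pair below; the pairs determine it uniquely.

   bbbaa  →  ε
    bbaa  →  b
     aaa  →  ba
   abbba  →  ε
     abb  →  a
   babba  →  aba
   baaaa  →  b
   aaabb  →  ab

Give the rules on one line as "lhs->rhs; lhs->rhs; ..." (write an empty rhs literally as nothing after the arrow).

  | bbbaa => aaaa => baa => bb => ε
  | bbaa => aa => b
  | aaa => ba
  | abbba => aaaa => baa => bb => ε

aa->b; bab->a; bb->; bbb->aa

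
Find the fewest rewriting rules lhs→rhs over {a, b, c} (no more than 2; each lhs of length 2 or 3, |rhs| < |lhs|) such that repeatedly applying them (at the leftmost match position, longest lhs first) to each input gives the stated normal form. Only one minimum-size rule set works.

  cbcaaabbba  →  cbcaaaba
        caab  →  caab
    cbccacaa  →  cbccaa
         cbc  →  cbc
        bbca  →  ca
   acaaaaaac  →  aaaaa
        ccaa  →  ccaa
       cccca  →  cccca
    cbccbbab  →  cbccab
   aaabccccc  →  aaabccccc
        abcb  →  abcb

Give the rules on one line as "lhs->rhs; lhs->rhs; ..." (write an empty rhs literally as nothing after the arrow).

  | cbcaaabbba => cbcaaaba
  | caab
  | cbccacaa => cbccaa
  | cbc

ac->; bb->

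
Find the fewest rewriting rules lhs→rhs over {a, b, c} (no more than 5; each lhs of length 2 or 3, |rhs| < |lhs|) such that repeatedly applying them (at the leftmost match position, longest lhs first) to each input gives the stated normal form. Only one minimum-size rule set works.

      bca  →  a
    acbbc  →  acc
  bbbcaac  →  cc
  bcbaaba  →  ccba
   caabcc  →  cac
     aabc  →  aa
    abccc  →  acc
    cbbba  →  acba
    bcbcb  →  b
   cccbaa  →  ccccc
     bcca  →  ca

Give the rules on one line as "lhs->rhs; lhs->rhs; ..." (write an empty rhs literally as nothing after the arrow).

aac->ac; baa->cc; bc->; cbb->ac

  | bca => a
  | acbbc => aacc => acc
  | bbbcaac => bbaac => bccc => cc
  | bcbaaba => baaba => ccba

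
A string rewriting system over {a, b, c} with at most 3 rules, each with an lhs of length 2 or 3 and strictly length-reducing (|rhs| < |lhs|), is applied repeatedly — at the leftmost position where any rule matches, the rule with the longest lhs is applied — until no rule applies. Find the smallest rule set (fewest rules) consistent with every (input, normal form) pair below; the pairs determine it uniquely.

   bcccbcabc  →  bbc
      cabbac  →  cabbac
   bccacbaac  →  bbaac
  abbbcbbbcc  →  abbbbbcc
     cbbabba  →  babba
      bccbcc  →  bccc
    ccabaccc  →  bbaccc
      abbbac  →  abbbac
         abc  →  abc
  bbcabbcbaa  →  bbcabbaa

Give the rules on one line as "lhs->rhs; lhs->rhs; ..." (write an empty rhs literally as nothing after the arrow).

  | bcccbcabc => bcccabc => bcbbc => bbc
  | cabbac
  | bccacbaac => bbcbaac => bbaac
  | abbbcbbbcc => abbbbbcc

cb->; cca->b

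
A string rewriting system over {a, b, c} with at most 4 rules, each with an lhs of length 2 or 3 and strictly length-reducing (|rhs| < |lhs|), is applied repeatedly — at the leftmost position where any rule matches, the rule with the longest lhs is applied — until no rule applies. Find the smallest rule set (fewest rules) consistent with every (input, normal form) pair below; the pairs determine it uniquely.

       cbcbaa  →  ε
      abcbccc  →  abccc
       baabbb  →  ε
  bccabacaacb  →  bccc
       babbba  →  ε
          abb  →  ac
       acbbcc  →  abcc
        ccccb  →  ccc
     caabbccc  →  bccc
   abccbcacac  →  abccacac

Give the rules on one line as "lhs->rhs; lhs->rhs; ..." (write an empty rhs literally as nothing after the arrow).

aa->; ba->a; bb->c; cb->

  | cbcbaa => cbaa => aa => ε
  | abcbccc => abccc
  | baabbb => aabbb => bbb => cb => ε
  | bccabacaacb => bccaacaacb => bcccaacb => bccccb => bccc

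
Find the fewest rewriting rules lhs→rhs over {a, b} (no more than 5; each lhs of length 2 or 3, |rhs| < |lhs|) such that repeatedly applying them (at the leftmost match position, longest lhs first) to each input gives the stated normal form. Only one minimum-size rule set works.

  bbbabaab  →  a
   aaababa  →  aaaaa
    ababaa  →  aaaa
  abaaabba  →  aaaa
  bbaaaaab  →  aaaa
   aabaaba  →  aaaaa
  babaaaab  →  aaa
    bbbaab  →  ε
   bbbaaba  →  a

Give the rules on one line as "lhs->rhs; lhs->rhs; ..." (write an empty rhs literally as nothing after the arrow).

ab->; aba->aa; ba->b; bb->

  | bbbabaab => babaab => bbaab => aab => a
  | aaababa => aaaaba => aaaaa
  | ababaa => aabaa => aaaa
  | abaaabba => aaaabba => aaaba => aaaa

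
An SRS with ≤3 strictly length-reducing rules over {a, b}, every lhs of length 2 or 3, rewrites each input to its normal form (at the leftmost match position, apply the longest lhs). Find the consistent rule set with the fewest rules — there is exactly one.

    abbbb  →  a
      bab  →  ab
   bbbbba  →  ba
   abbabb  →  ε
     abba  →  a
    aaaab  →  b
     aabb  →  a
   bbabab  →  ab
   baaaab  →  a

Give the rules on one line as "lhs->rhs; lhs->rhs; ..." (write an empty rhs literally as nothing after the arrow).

aa->; bab->ab; bb->a

  | abbbb => aabb => bb => a
  | bab => ab
  | bbbbba => abbba => aaba => ba
  | abbabb => aaabb => abb => aa => ε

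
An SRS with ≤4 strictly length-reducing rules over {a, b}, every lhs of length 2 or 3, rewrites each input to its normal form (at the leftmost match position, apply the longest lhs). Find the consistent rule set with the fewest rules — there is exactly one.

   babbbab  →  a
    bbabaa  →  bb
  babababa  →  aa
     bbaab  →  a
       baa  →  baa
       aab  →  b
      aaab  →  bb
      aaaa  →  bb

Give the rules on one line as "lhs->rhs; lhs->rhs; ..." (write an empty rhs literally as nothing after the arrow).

  | babbbab => bbbbab => abab => bbb => a
  | bbabaa => bbbba => aba => bb
  | babababa => bbbbaba => ababa => bbba => aa
  | bbaab => bbab => bbb => a

aaa->ab; ab->b; aba->bb; bbb->a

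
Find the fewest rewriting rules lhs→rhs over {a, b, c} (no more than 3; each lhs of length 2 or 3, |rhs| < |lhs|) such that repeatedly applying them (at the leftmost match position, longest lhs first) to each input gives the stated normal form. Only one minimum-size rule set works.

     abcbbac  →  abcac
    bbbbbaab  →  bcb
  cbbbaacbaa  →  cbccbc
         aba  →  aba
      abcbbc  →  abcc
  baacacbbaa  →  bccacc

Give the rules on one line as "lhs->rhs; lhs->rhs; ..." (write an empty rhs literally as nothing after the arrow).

  | abcbbac => abcac
  | bbbbbaab => bbbaab => baab => bcb
  | cbbbaacbaa => cbaacbaa => cbccbaa => cbccbc
  | aba

aa->c; bb->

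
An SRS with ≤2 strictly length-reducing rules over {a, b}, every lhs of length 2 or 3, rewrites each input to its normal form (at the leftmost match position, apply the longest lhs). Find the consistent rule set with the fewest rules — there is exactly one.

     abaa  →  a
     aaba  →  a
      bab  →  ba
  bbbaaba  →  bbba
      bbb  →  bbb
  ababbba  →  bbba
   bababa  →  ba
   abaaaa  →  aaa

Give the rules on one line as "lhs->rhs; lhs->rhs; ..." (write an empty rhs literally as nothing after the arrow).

  | abaa => a
  | aaba => a
  | bab => ba
  | bbbaaba => bbba

aba->; bab->ba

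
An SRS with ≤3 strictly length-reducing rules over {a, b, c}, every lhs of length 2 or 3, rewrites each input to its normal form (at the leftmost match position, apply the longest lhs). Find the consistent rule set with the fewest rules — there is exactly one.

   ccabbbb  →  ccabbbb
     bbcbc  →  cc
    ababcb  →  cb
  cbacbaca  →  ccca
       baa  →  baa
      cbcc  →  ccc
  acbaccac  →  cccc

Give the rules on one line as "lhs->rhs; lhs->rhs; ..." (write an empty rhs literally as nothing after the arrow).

ac->c; bc->c

  | ccabbbb
  | bbcbc => bcbc => cbc => cc
  | ababcb => abacb => abcb => acb => cb
  | cbacbaca => cbcbaca => ccbaca => ccbca => ccca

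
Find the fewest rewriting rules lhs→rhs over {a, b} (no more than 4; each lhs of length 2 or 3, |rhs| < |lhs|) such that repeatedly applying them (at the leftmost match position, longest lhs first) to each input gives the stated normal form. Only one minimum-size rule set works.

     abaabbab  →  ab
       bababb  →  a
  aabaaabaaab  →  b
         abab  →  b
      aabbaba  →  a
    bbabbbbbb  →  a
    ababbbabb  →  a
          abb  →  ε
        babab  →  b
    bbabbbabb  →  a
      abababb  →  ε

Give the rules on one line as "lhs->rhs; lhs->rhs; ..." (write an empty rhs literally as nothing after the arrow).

aa->; ba->a; bb->a

  | abaabbab => aaabbab => abbab => aaab => ab
  | bababb => ababb => aabb => bb => a
  | aabaaabaaab => baaabaaab => aaabaaab => abaaab => aaaab => aab => b
  | abab => aab => b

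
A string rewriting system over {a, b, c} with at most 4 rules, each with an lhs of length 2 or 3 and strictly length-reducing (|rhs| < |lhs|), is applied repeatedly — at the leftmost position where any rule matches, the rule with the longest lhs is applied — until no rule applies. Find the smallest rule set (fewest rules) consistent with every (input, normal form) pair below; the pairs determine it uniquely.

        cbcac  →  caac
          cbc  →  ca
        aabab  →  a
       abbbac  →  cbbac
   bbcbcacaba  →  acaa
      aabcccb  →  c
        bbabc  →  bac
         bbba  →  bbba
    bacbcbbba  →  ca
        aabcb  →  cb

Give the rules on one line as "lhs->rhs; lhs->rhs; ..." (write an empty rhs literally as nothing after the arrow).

ab->c; bc->a; cab->; cc->b

  | cbcac => caac
  | cbc => ca
  | aabab => acab => a
  | abbbac => cbbac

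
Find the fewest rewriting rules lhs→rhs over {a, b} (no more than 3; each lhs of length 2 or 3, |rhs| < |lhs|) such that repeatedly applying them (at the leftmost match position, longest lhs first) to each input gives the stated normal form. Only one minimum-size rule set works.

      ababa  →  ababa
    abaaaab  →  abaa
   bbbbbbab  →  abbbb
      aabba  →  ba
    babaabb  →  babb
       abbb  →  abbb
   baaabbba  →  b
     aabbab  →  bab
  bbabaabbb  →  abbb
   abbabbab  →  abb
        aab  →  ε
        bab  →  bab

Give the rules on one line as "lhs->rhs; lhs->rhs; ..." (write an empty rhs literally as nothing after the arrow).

aab->; bba->ab

  | ababa
  | abaaaab => abaa
  | bbbbbbab => bbbbabb => bbabbb => abbbb
  | aabba => ba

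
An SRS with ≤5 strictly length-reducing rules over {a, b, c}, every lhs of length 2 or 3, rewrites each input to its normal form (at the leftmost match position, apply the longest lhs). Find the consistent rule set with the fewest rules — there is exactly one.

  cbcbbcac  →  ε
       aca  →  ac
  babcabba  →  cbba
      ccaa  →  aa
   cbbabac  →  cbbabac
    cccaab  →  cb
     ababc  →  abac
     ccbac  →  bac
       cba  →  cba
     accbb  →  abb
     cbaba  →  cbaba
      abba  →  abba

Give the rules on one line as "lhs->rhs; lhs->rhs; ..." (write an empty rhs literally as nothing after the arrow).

acb->cb; bc->c; ca->c; cc->

  | cbcbbcac => ccbbcac => bbcac => bcac => cac => cc => ε
  | aca => ac
  | babcabba => bacabba => bacbba => bcbba => cbba
  | ccaa => aa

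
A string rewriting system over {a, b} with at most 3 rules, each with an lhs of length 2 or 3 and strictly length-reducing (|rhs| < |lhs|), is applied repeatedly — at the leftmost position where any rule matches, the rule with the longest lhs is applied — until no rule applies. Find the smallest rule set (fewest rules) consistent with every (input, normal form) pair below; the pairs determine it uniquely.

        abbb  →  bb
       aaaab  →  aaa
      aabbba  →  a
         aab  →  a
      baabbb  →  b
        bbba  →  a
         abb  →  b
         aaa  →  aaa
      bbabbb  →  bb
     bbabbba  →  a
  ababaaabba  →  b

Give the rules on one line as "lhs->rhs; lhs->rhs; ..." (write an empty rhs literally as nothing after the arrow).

  | abbb => bb
  | aaaab => aaa
  | aabbba => abba => ba => a
  | aab => a

ab->; aba->bb; ba->a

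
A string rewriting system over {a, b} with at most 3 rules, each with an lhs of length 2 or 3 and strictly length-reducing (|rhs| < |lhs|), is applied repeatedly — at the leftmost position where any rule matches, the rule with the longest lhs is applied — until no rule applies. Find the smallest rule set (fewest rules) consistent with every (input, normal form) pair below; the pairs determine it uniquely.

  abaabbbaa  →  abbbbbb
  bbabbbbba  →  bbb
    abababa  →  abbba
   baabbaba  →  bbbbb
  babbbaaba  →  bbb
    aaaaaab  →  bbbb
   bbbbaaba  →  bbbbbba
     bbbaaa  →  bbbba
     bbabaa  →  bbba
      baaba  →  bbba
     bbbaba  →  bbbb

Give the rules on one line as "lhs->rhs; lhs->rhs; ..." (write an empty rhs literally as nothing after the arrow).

aa->b; bab->ba

  | abaabbbaa => abbbbbaa => abbbbbb
  | bbabbbbba => bbabbbba => bbabbba => bbabba => bbaba => bbaa => bbb
  | abababa => abaaba => abbba
  | baabbaba => bbbbaba => bbbbaa => bbbbb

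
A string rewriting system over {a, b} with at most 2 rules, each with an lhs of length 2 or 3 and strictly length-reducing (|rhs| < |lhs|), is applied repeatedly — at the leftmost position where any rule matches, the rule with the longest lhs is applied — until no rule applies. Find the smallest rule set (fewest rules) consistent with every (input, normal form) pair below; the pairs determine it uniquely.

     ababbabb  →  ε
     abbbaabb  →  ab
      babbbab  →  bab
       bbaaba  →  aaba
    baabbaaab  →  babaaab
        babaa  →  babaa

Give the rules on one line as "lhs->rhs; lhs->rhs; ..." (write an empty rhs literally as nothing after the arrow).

  | ababbabb => abbabb => babb => bb => ε
  | abbbaabb => bbaabb => aabb => ab
  | babbbab => bbbab => bab
  | bbaaba => aaba

abb->b; bb->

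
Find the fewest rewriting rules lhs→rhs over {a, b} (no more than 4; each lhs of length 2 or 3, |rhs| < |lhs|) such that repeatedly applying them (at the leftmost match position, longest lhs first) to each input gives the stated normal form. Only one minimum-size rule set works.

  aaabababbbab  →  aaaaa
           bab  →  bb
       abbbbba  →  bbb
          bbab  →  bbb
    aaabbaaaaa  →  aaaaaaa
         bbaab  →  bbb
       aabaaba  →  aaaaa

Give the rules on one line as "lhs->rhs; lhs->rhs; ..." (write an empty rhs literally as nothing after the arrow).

ab->a; abb->; ba->b

  | aaabababbbab => aaaababbbab => aaaaabbbab => aaaabab => aaaaab => aaaaa
  | bab => bb
  | abbbbba => bbba => bbb
  | bbab => bbb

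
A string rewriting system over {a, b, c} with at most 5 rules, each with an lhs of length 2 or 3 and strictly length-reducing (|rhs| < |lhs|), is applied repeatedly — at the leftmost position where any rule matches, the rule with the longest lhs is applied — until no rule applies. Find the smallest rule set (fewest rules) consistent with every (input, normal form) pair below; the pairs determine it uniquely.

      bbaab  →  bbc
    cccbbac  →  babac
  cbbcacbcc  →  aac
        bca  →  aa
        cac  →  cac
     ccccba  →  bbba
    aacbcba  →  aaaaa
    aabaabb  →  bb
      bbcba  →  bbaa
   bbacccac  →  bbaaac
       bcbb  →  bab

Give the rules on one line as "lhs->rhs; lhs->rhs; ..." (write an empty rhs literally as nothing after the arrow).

aab->c; bca->aa; cb->a; cc->b

  | bbaab => bbc
  | cccbbac => bcbbac => babac
  | cbbcacbcc => abcacbcc => aaacbcc => aaaacc => aaaab => aac
  | bca => aa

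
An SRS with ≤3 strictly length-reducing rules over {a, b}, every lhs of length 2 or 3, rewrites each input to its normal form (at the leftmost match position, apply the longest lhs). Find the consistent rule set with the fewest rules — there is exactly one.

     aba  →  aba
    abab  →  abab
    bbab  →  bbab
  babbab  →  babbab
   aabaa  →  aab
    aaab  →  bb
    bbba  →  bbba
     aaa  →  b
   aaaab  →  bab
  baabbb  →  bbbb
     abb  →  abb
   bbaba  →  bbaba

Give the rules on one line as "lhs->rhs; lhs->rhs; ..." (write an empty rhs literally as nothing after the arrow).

  | aba
  | abab
  | bbab
  | babbab

aaa->b; baa->b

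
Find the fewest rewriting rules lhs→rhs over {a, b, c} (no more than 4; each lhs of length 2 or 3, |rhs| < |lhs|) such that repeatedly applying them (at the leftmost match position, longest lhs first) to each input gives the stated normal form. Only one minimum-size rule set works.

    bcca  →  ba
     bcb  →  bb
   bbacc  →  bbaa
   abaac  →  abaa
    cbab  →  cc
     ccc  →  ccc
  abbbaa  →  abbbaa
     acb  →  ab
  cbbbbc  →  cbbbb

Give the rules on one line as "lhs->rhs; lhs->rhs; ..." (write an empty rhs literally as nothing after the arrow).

ac->a; acc->aa; bab->c; bc->b

  | bcca => bca => ba
  | bcb => bb
  | bbacc => bbaa
  | abaac => abaa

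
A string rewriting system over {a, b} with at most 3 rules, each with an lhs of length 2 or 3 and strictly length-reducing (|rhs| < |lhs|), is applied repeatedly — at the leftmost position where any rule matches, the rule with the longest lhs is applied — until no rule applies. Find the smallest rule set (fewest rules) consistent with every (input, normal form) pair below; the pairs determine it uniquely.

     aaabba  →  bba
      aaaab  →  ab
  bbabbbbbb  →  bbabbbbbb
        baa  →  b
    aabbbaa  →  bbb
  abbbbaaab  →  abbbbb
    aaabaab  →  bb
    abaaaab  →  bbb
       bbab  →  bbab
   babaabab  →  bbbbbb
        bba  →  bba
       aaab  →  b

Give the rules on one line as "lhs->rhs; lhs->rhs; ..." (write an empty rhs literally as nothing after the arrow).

  | aaabba => bba
  | aaaab => ab
  | bbabbbbbb
  | baa => b

aa->; aaa->; aba->bb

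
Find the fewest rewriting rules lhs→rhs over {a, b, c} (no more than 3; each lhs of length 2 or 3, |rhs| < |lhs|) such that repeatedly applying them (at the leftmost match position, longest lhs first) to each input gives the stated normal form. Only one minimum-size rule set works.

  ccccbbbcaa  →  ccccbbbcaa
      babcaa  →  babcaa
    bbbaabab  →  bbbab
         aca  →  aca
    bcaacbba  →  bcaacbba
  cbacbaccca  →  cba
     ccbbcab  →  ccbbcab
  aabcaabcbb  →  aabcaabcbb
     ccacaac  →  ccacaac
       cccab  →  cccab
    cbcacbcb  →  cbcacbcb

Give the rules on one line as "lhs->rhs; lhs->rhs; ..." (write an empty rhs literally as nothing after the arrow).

baa->; bac->ba

  | ccccbbbcaa
  | babcaa
  | bbbaabab => bbbab
  | aca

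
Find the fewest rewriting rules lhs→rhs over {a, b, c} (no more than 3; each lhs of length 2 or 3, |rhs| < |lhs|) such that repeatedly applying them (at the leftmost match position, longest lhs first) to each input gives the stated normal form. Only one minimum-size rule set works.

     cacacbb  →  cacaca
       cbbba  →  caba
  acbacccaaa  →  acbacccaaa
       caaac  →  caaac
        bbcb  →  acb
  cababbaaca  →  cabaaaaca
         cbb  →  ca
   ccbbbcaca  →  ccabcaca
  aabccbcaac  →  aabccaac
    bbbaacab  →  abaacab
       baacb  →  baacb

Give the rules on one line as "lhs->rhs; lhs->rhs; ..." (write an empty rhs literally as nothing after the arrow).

  | cacacbb => cacaca
  | cbbba => caba
  | acbacccaaa
  | caaac

bb->a; cbc->c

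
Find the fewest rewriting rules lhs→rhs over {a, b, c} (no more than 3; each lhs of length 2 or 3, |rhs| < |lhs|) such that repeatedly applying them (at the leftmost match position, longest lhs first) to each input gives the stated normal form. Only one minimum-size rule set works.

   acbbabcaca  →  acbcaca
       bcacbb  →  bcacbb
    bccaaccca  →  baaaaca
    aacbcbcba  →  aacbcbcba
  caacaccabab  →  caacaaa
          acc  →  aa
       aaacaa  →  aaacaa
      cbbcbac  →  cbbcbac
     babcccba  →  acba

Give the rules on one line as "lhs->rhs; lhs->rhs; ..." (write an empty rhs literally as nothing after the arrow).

  | acbbabcaca => acbcaca
  | bcacbb
  | bccaaccca => baaaccca => baaaaca
  | aacbcbcba

bab->; cc->a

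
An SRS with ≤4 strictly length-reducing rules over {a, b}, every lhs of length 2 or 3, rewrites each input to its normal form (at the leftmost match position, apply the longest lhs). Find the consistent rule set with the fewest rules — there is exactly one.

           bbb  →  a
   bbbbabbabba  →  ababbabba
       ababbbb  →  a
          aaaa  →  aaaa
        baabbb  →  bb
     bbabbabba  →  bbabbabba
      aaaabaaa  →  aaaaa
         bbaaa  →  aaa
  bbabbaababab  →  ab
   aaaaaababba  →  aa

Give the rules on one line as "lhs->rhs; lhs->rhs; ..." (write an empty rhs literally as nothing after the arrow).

aab->; baa->aa; bbb->a

  | bbb => a
  | bbbbabbabba => ababbabba
  | ababbbb => abaab => aaab => a
  | aaaa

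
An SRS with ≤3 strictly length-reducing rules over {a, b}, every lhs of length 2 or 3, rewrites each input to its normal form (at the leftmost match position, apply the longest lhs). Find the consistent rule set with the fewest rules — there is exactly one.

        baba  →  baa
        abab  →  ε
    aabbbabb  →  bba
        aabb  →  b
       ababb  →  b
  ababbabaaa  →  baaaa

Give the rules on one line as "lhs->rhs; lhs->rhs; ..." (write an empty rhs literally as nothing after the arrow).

  | baba => baa
  | abab => aab => ε
  | aabbbabb => bbabb => bbab => bba
  | aabb => b

aab->; ab->a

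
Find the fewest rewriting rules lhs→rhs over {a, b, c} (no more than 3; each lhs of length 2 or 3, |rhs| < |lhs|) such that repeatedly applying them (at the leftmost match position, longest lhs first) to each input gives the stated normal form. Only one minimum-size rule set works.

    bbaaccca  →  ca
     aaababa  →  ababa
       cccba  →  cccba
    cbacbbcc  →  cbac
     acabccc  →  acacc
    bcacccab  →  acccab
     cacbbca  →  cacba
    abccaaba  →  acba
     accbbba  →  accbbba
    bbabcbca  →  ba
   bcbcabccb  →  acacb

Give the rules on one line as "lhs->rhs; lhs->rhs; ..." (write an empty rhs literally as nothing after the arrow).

aa->; bc->; bcb->a

  | bbaaccca => bbccca => bcca => ca
  | aaababa => ababa
  | cccba
  | cbacbbcc => cbacbc => cbac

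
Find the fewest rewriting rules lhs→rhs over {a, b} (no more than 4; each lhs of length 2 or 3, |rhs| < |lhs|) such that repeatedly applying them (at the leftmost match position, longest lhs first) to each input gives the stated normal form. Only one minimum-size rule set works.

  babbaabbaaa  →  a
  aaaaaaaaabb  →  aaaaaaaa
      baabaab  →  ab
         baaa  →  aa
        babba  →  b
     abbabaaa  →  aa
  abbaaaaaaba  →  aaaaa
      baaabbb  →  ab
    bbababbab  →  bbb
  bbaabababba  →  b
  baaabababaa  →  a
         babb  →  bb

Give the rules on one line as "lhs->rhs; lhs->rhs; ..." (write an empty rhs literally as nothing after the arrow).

  | babbaabbaaa => bbaabbaaa => babbaaa => bbaaa => baa => a
  | aaaaaaaaabb => aaaaaaaa
  | baabaab => abaab => ab
  | baaa => aa

aba->; abb->; ba->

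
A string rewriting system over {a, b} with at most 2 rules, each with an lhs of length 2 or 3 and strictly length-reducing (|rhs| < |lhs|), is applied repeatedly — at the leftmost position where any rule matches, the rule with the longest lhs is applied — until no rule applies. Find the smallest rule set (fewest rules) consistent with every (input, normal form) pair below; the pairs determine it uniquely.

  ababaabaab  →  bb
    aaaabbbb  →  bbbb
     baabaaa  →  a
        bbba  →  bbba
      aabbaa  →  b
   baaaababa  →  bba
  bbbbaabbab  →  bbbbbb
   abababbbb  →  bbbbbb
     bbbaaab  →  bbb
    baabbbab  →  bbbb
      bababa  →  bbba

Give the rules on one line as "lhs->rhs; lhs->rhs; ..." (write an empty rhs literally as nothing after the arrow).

ab->b; baa->

  | ababaabaab => babaabaab => bbaabaab => bbaab => bb
  | aaaabbbb => aaabbbb => aabbbb => abbbb => bbbb
  | baabaaa => baaa => a
  | bbba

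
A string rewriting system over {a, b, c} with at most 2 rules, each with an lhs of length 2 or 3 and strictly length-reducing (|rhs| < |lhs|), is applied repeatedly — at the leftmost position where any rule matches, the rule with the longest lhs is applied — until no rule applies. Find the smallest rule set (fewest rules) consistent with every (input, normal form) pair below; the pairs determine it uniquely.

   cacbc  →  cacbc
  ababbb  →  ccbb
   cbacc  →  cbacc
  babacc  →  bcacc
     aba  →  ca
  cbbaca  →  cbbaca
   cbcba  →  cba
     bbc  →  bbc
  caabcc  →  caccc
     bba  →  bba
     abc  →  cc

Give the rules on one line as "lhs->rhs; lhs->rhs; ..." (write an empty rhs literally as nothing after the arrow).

ab->c; bcb->b

  | cacbc
  | ababbb => cabbb => ccbb
  | cbacc
  | babacc => bcacc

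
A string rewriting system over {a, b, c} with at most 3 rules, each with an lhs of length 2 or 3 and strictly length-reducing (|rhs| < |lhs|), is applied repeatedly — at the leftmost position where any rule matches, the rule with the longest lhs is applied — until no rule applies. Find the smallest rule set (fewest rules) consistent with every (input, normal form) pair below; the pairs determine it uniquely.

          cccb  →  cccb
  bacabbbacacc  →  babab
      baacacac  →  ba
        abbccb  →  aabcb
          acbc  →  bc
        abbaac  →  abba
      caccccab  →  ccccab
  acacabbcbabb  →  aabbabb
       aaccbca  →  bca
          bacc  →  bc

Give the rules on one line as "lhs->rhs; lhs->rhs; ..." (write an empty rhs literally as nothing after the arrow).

ac->; bbc->ab

  | cccb
  | bacabbbacacc => babbbacacc => babbbacc => babbbc => babab
  | baacacac => baacac => baac => ba
  | abbccb => aabcb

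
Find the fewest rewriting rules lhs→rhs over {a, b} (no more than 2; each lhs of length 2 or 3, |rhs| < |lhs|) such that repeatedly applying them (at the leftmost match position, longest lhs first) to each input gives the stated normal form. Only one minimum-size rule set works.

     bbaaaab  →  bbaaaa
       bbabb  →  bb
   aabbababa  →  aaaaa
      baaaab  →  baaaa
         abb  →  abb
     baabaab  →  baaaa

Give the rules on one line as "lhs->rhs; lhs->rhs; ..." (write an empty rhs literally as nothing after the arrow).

aab->aa; bab->

  | bbaaaab => bbaaaa
  | bbabb => bb
  | aabbababa => aabababa => aaababa => aaaaba => aaaaa
  | baaaab => baaaa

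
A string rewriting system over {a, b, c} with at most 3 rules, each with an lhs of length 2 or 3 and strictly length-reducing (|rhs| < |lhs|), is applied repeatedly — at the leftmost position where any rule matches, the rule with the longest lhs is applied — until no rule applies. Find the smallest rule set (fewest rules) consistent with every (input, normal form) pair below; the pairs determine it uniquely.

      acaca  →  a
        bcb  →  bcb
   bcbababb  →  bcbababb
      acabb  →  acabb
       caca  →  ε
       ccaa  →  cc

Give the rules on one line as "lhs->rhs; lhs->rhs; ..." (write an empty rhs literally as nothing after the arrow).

aa->; cac->a

  | acaca => aaa => a
  | bcb
  | bcbababb
  | acabb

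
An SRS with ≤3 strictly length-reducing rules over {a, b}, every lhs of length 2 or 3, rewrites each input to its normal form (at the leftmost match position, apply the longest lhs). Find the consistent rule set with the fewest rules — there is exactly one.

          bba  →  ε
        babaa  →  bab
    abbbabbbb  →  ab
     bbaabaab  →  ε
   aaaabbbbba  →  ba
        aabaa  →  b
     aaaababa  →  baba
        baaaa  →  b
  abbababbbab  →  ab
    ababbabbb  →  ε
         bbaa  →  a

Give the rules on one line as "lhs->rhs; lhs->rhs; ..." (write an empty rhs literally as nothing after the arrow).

  | bba => aa => ε
  | babaa => bab
  | abbbabbbb => aababbbb => babbbb => baabb => bbb => ab
  | bbaabaab => aaabaab => abaab => abb => aa => ε

aa->; bb->a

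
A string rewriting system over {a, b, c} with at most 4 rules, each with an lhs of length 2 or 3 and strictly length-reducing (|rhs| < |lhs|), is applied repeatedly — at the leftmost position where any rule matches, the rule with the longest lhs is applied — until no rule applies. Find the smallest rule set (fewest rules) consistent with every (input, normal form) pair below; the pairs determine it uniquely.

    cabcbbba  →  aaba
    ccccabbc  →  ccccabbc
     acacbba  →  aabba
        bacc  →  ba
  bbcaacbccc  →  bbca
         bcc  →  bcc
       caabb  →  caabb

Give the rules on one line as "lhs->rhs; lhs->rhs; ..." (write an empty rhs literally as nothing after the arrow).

abc->; ac->a; cbb->aa

  | cabcbbba => cbbba => aaba
  | ccccabbc
  | acacbba => aacbba => aabba
  | bacc => bac => ba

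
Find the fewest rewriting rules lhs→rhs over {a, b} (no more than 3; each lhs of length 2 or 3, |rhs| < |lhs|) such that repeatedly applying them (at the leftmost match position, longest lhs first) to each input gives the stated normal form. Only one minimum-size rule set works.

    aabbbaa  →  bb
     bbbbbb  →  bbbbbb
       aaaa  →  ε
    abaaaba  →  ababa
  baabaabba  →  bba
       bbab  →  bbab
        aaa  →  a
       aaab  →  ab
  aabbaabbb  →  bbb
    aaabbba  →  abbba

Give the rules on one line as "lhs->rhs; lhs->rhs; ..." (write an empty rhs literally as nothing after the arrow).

aa->; aab->

  | aabbbaa => bbaa => bb
  | bbbbbb
  | aaaa => aa => ε
  | abaaaba => ababa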